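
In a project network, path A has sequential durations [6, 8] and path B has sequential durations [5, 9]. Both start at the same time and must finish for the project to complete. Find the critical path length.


Path A total = 6 + 8 = 14
Path B total = 5 + 9 = 14
Critical path = longest path = max(14, 14) = 14

14


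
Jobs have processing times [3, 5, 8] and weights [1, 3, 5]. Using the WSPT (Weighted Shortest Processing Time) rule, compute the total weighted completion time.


Compute p/w ratios and sort ascending (WSPT): [(8, 5), (5, 3), (3, 1)]
Compute weighted completion times:
  Job (p=8,w=5): C=8, w*C=5*8=40
  Job (p=5,w=3): C=13, w*C=3*13=39
  Job (p=3,w=1): C=16, w*C=1*16=16
Total weighted completion time = 95

95


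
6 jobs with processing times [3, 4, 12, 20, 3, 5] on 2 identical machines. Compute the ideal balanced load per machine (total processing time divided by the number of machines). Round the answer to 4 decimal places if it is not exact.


Total processing time = 3 + 4 + 12 + 20 + 3 + 5 = 47
Number of machines = 2
Ideal balanced load = 47 / 2 = 23.5

23.5


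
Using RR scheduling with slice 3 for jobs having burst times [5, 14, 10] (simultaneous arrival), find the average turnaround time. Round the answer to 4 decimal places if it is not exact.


Time quantum = 3
Execution trace:
  J1 runs 3 units, time = 3
  J2 runs 3 units, time = 6
  J3 runs 3 units, time = 9
  J1 runs 2 units, time = 11
  J2 runs 3 units, time = 14
  J3 runs 3 units, time = 17
  J2 runs 3 units, time = 20
  J3 runs 3 units, time = 23
  J2 runs 3 units, time = 26
  J3 runs 1 units, time = 27
  J2 runs 2 units, time = 29
Finish times: [11, 29, 27]
Average turnaround = 67/3 = 22.3333

22.3333


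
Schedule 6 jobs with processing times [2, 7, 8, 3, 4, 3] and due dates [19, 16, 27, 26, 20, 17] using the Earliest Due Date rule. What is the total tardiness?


Sort by due date (EDD order): [(7, 16), (3, 17), (2, 19), (4, 20), (3, 26), (8, 27)]
Compute completion times and tardiness:
  Job 1: p=7, d=16, C=7, tardiness=max(0,7-16)=0
  Job 2: p=3, d=17, C=10, tardiness=max(0,10-17)=0
  Job 3: p=2, d=19, C=12, tardiness=max(0,12-19)=0
  Job 4: p=4, d=20, C=16, tardiness=max(0,16-20)=0
  Job 5: p=3, d=26, C=19, tardiness=max(0,19-26)=0
  Job 6: p=8, d=27, C=27, tardiness=max(0,27-27)=0
Total tardiness = 0

0


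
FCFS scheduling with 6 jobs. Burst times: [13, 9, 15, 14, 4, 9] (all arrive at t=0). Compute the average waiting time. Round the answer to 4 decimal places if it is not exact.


FCFS order (as given): [13, 9, 15, 14, 4, 9]
Waiting times:
  Job 1: wait = 0
  Job 2: wait = 13
  Job 3: wait = 22
  Job 4: wait = 37
  Job 5: wait = 51
  Job 6: wait = 55
Sum of waiting times = 178
Average waiting time = 178/6 = 29.6667

29.6667


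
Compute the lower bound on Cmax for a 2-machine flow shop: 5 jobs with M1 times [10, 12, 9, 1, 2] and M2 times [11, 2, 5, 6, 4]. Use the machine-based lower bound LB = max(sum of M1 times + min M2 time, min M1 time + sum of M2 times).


LB1 = sum(M1 times) + min(M2 times) = 34 + 2 = 36
LB2 = min(M1 times) + sum(M2 times) = 1 + 28 = 29
Lower bound = max(LB1, LB2) = max(36, 29) = 36

36


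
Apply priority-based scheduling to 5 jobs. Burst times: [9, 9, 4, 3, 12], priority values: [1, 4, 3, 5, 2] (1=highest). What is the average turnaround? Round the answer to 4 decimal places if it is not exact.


Sort by priority (ascending = highest first):
Order: [(1, 9), (2, 12), (3, 4), (4, 9), (5, 3)]
Completion times:
  Priority 1, burst=9, C=9
  Priority 2, burst=12, C=21
  Priority 3, burst=4, C=25
  Priority 4, burst=9, C=34
  Priority 5, burst=3, C=37
Average turnaround = 126/5 = 25.2

25.2


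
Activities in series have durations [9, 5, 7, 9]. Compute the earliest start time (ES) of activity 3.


Activity 3 starts after activities 1 through 2 complete.
Predecessor durations: [9, 5]
ES = 9 + 5 = 14

14


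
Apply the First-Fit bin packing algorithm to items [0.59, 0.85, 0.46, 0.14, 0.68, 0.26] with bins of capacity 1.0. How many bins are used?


Place items sequentially using First-Fit:
  Item 0.59 -> new Bin 1
  Item 0.85 -> new Bin 2
  Item 0.46 -> new Bin 3
  Item 0.14 -> Bin 1 (now 0.73)
  Item 0.68 -> new Bin 4
  Item 0.26 -> Bin 1 (now 0.99)
Total bins used = 4

4


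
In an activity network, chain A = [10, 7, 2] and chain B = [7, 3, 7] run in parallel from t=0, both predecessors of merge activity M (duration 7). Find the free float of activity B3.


ES(B3) = sum of predecessors on chain B = 10
EF(B3) = ES + duration = 10 + 7 = 17
Successor of B3 is M. ES(M) = max(sum(A), sum(B)) = max(19, 17) = 19
Free float = ES(successor) - EF(current) = 19 - 17 = 2

2


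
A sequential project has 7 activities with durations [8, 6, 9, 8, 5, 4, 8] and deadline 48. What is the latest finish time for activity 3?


LF(activity 3) = deadline - sum of successor durations
Successors: activities 4 through 7 with durations [8, 5, 4, 8]
Sum of successor durations = 25
LF = 48 - 25 = 23

23


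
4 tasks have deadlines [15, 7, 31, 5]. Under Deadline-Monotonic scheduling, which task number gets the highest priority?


Sort tasks by relative deadline (ascending):
  Task 4: deadline = 5
  Task 2: deadline = 7
  Task 1: deadline = 15
  Task 3: deadline = 31
Priority order (highest first): [4, 2, 1, 3]
Highest priority task = 4

4


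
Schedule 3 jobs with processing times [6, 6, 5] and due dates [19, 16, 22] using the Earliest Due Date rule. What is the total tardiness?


Sort by due date (EDD order): [(6, 16), (6, 19), (5, 22)]
Compute completion times and tardiness:
  Job 1: p=6, d=16, C=6, tardiness=max(0,6-16)=0
  Job 2: p=6, d=19, C=12, tardiness=max(0,12-19)=0
  Job 3: p=5, d=22, C=17, tardiness=max(0,17-22)=0
Total tardiness = 0

0


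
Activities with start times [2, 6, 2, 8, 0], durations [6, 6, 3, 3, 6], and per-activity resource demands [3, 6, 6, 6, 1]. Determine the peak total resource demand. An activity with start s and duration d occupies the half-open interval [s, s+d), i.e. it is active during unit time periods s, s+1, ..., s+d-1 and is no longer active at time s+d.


Each activity i is active on [start_i, start_i + duration_i).
Compute total resource usage per time slot:
  t=0: active resources = [1], total = 1
  t=1: active resources = [1], total = 1
  t=2: active resources = [3, 6, 1], total = 10
  t=3: active resources = [3, 6, 1], total = 10
  t=4: active resources = [3, 6, 1], total = 10
  t=5: active resources = [3, 1], total = 4
  t=6: active resources = [3, 6], total = 9
  t=7: active resources = [3, 6], total = 9
  t=8: active resources = [6, 6], total = 12
  t=9: active resources = [6, 6], total = 12
  t=10: active resources = [6, 6], total = 12
  t=11: active resources = [6], total = 6
Peak resource demand = 12

12


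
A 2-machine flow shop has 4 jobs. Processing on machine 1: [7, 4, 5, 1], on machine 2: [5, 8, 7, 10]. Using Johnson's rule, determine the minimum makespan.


Apply Johnson's rule:
  Group 1 (a <= b): [(4, 1, 10), (2, 4, 8), (3, 5, 7)]
  Group 2 (a > b): [(1, 7, 5)]
Optimal job order: [4, 2, 3, 1]
Schedule:
  Job 4: M1 done at 1, M2 done at 11
  Job 2: M1 done at 5, M2 done at 19
  Job 3: M1 done at 10, M2 done at 26
  Job 1: M1 done at 17, M2 done at 31
Makespan = 31

31


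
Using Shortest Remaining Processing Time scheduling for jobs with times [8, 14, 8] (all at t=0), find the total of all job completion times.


Since all jobs arrive at t=0, SRPT equals SPT ordering.
SPT order: [8, 8, 14]
Completion times:
  Job 1: p=8, C=8
  Job 2: p=8, C=16
  Job 3: p=14, C=30
Total completion time = 8 + 16 + 30 = 54

54


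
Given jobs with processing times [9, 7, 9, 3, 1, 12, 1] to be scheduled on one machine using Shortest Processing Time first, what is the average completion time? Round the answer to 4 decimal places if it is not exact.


Sort jobs by processing time (SPT order): [1, 1, 3, 7, 9, 9, 12]
Compute completion times sequentially:
  Job 1: processing = 1, completes at 1
  Job 2: processing = 1, completes at 2
  Job 3: processing = 3, completes at 5
  Job 4: processing = 7, completes at 12
  Job 5: processing = 9, completes at 21
  Job 6: processing = 9, completes at 30
  Job 7: processing = 12, completes at 42
Sum of completion times = 113
Average completion time = 113/7 = 16.1429

16.1429


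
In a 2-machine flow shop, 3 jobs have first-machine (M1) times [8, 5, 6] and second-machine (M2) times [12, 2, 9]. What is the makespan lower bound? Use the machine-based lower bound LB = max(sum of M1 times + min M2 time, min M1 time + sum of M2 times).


LB1 = sum(M1 times) + min(M2 times) = 19 + 2 = 21
LB2 = min(M1 times) + sum(M2 times) = 5 + 23 = 28
Lower bound = max(LB1, LB2) = max(21, 28) = 28

28


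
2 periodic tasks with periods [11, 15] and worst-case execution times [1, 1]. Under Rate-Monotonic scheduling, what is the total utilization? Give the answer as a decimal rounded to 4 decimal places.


Compute individual utilizations (exact fractions):
  Task 1: C/T = 1/11 (approx. 0.0909)
  Task 2: C/T = 1/15 (approx. 0.0667)
Total utilization U = 1/11 + 1/15 = 26/165
Rounded to 4 decimal places: U = 0.1576
RM (Liu & Layland) bound for 2 tasks = 0.828427; compare with U = 26/165 (approx. 0.157576)
U <= bound, so schedulable by RM sufficient condition.

0.1576


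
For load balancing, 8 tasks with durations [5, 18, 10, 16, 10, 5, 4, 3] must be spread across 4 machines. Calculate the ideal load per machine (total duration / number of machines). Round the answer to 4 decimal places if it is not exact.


Total processing time = 5 + 18 + 10 + 16 + 10 + 5 + 4 + 3 = 71
Number of machines = 4
Ideal balanced load = 71 / 4 = 17.75

17.75


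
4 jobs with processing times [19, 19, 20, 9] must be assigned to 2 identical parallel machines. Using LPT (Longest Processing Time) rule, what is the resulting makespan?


Sort jobs in decreasing order (LPT): [20, 19, 19, 9]
Assign each job to the least loaded machine:
  Machine 1: jobs [20, 9], load = 29
  Machine 2: jobs [19, 19], load = 38
Makespan = max load = 38

38


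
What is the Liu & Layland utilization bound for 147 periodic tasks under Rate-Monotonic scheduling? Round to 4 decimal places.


Compute 2^(1/147) = 1.0047264214
Subtract 1: 1.0047264214 - 1 = 0.0047264214
Multiply by n: 147 * 0.0047264214 = 0.6947839458
Round to 4 dp: 0.6948

0.6948


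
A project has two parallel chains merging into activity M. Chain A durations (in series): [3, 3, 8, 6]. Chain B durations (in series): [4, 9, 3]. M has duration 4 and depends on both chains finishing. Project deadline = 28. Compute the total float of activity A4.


Forward pass: ES(A4) = sum of predecessors on chain A = 14
EF = ES + duration = 14 + 6 = 20
Backward pass: LF(M) = deadline = 28; LS(M) = 28 - 4 = 24
LF(A4) = LS(M) - sum(successors on chain A) = 24 - 0 = 24
LS = LF - duration = 24 - 6 = 18
Total float = LS - ES = 18 - 14 = 4

4


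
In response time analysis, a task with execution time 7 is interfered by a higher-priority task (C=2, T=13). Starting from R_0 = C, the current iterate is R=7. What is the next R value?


R_next = C + ceil(R_prev / T_hp) * C_hp
ceil(7 / 13) = ceil(0.5385) = 1
Interference = 1 * 2 = 2
R_next = 7 + 2 = 9

9


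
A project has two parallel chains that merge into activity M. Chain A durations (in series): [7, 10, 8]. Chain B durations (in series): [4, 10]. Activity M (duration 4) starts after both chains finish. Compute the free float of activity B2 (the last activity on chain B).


ES(B2) = sum of predecessors on chain B = 4
EF(B2) = ES + duration = 4 + 10 = 14
Successor of B2 is M. ES(M) = max(sum(A), sum(B)) = max(25, 14) = 25
Free float = ES(successor) - EF(current) = 25 - 14 = 11

11


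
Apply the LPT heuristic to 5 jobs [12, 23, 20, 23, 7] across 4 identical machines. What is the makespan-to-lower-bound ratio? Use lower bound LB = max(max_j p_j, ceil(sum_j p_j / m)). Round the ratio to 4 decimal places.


LPT order: [23, 23, 20, 12, 7]
Machine loads after assignment: [23, 23, 20, 19]
LPT makespan = 23
Lower bound = max(max_job, ceil(total/4)) = max(23, 22) = 23
Ratio = 23 / 23 = 1.0

1.0


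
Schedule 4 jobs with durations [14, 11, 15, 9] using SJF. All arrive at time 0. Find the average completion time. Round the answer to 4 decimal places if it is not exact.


SJF order (ascending): [9, 11, 14, 15]
Completion times:
  Job 1: burst=9, C=9
  Job 2: burst=11, C=20
  Job 3: burst=14, C=34
  Job 4: burst=15, C=49
Average completion = 112/4 = 28.0

28.0


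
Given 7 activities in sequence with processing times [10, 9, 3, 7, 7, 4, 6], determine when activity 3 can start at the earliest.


Activity 3 starts after activities 1 through 2 complete.
Predecessor durations: [10, 9]
ES = 10 + 9 = 19

19


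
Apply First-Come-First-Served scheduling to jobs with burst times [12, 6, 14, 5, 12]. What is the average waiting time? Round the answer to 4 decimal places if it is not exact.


FCFS order (as given): [12, 6, 14, 5, 12]
Waiting times:
  Job 1: wait = 0
  Job 2: wait = 12
  Job 3: wait = 18
  Job 4: wait = 32
  Job 5: wait = 37
Sum of waiting times = 99
Average waiting time = 99/5 = 19.8

19.8


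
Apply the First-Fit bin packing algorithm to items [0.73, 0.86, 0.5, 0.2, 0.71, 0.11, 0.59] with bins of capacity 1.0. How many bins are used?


Place items sequentially using First-Fit:
  Item 0.73 -> new Bin 1
  Item 0.86 -> new Bin 2
  Item 0.5 -> new Bin 3
  Item 0.2 -> Bin 1 (now 0.93)
  Item 0.71 -> new Bin 4
  Item 0.11 -> Bin 2 (now 0.97)
  Item 0.59 -> new Bin 5
Total bins used = 5

5


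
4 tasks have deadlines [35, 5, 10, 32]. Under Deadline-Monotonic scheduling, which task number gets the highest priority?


Sort tasks by relative deadline (ascending):
  Task 2: deadline = 5
  Task 3: deadline = 10
  Task 4: deadline = 32
  Task 1: deadline = 35
Priority order (highest first): [2, 3, 4, 1]
Highest priority task = 2

2


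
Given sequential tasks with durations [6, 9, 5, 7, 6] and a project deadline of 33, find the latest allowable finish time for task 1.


LF(activity 1) = deadline - sum of successor durations
Successors: activities 2 through 5 with durations [9, 5, 7, 6]
Sum of successor durations = 27
LF = 33 - 27 = 6

6


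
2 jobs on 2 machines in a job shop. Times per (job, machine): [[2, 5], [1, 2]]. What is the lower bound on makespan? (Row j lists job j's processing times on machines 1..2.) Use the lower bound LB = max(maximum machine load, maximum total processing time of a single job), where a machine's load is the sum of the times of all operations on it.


Machine loads:
  Machine 1: 2 + 1 = 3
  Machine 2: 5 + 2 = 7
Max machine load = 7
Job totals:
  Job 1: 7
  Job 2: 3
Max job total = 7
Lower bound = max(7, 7) = 7

7


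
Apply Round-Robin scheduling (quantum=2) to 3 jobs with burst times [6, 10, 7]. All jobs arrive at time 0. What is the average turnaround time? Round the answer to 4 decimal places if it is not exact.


Time quantum = 2
Execution trace:
  J1 runs 2 units, time = 2
  J2 runs 2 units, time = 4
  J3 runs 2 units, time = 6
  J1 runs 2 units, time = 8
  J2 runs 2 units, time = 10
  J3 runs 2 units, time = 12
  J1 runs 2 units, time = 14
  J2 runs 2 units, time = 16
  J3 runs 2 units, time = 18
  J2 runs 2 units, time = 20
  J3 runs 1 units, time = 21
  J2 runs 2 units, time = 23
Finish times: [14, 23, 21]
Average turnaround = 58/3 = 19.3333

19.3333


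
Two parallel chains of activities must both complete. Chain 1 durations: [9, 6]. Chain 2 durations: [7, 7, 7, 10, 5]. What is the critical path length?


Path A total = 9 + 6 = 15
Path B total = 7 + 7 + 7 + 10 + 5 = 36
Critical path = longest path = max(15, 36) = 36

36


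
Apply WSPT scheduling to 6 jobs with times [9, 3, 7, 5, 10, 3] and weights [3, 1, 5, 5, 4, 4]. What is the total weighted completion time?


Compute p/w ratios and sort ascending (WSPT): [(3, 4), (5, 5), (7, 5), (10, 4), (9, 3), (3, 1)]
Compute weighted completion times:
  Job (p=3,w=4): C=3, w*C=4*3=12
  Job (p=5,w=5): C=8, w*C=5*8=40
  Job (p=7,w=5): C=15, w*C=5*15=75
  Job (p=10,w=4): C=25, w*C=4*25=100
  Job (p=9,w=3): C=34, w*C=3*34=102
  Job (p=3,w=1): C=37, w*C=1*37=37
Total weighted completion time = 366

366


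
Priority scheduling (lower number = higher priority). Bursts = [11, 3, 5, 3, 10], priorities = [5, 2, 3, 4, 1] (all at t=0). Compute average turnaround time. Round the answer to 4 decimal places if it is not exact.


Sort by priority (ascending = highest first):
Order: [(1, 10), (2, 3), (3, 5), (4, 3), (5, 11)]
Completion times:
  Priority 1, burst=10, C=10
  Priority 2, burst=3, C=13
  Priority 3, burst=5, C=18
  Priority 4, burst=3, C=21
  Priority 5, burst=11, C=32
Average turnaround = 94/5 = 18.8

18.8


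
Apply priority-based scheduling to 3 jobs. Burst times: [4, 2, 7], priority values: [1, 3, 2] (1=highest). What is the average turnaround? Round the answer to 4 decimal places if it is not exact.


Sort by priority (ascending = highest first):
Order: [(1, 4), (2, 7), (3, 2)]
Completion times:
  Priority 1, burst=4, C=4
  Priority 2, burst=7, C=11
  Priority 3, burst=2, C=13
Average turnaround = 28/3 = 9.3333

9.3333


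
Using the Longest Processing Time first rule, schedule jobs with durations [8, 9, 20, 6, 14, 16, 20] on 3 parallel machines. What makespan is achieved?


Sort jobs in decreasing order (LPT): [20, 20, 16, 14, 9, 8, 6]
Assign each job to the least loaded machine:
  Machine 1: jobs [20, 9], load = 29
  Machine 2: jobs [20, 8, 6], load = 34
  Machine 3: jobs [16, 14], load = 30
Makespan = max load = 34

34


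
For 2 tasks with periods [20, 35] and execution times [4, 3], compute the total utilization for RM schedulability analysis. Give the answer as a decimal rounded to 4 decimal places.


Compute individual utilizations (exact fractions):
  Task 1: C/T = 4/20 = 1/5 (approx. 0.2)
  Task 2: C/T = 3/35 (approx. 0.0857)
Total utilization U = 1/5 + 3/35 = 2/7
Rounded to 4 decimal places: U = 0.2857
RM (Liu & Layland) bound for 2 tasks = 0.828427; compare with U = 2/7 (approx. 0.285714)
U <= bound, so schedulable by RM sufficient condition.

0.2857


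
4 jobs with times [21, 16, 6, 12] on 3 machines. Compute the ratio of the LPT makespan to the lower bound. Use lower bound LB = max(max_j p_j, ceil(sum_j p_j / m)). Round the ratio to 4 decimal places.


LPT order: [21, 16, 12, 6]
Machine loads after assignment: [21, 16, 18]
LPT makespan = 21
Lower bound = max(max_job, ceil(total/3)) = max(21, 19) = 21
Ratio = 21 / 21 = 1.0

1.0


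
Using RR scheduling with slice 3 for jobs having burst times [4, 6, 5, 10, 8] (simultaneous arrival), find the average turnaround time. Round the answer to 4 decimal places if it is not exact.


Time quantum = 3
Execution trace:
  J1 runs 3 units, time = 3
  J2 runs 3 units, time = 6
  J3 runs 3 units, time = 9
  J4 runs 3 units, time = 12
  J5 runs 3 units, time = 15
  J1 runs 1 units, time = 16
  J2 runs 3 units, time = 19
  J3 runs 2 units, time = 21
  J4 runs 3 units, time = 24
  J5 runs 3 units, time = 27
  J4 runs 3 units, time = 30
  J5 runs 2 units, time = 32
  J4 runs 1 units, time = 33
Finish times: [16, 19, 21, 33, 32]
Average turnaround = 121/5 = 24.2

24.2


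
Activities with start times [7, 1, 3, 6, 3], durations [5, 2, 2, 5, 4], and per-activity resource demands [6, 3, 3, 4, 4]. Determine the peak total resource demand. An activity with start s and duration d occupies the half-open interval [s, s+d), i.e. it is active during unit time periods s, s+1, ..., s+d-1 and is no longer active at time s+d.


Each activity i is active on [start_i, start_i + duration_i).
Compute total resource usage per time slot:
  t=0: active resources = [], total = 0
  t=1: active resources = [3], total = 3
  t=2: active resources = [3], total = 3
  t=3: active resources = [3, 4], total = 7
  t=4: active resources = [3, 4], total = 7
  t=5: active resources = [4], total = 4
  t=6: active resources = [4, 4], total = 8
  t=7: active resources = [6, 4], total = 10
  t=8: active resources = [6, 4], total = 10
  t=9: active resources = [6, 4], total = 10
  t=10: active resources = [6, 4], total = 10
  t=11: active resources = [6], total = 6
Peak resource demand = 10

10


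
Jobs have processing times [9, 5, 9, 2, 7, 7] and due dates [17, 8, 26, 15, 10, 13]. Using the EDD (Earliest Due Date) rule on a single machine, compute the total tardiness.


Sort by due date (EDD order): [(5, 8), (7, 10), (7, 13), (2, 15), (9, 17), (9, 26)]
Compute completion times and tardiness:
  Job 1: p=5, d=8, C=5, tardiness=max(0,5-8)=0
  Job 2: p=7, d=10, C=12, tardiness=max(0,12-10)=2
  Job 3: p=7, d=13, C=19, tardiness=max(0,19-13)=6
  Job 4: p=2, d=15, C=21, tardiness=max(0,21-15)=6
  Job 5: p=9, d=17, C=30, tardiness=max(0,30-17)=13
  Job 6: p=9, d=26, C=39, tardiness=max(0,39-26)=13
Total tardiness = 40

40


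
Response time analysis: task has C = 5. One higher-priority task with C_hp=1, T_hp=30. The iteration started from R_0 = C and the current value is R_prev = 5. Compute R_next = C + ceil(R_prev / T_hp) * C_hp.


R_next = C + ceil(R_prev / T_hp) * C_hp
ceil(5 / 30) = ceil(0.1667) = 1
Interference = 1 * 1 = 1
R_next = 5 + 1 = 6

6


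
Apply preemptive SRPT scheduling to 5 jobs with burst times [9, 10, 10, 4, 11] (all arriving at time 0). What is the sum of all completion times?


Since all jobs arrive at t=0, SRPT equals SPT ordering.
SPT order: [4, 9, 10, 10, 11]
Completion times:
  Job 1: p=4, C=4
  Job 2: p=9, C=13
  Job 3: p=10, C=23
  Job 4: p=10, C=33
  Job 5: p=11, C=44
Total completion time = 4 + 13 + 23 + 33 + 44 = 117

117


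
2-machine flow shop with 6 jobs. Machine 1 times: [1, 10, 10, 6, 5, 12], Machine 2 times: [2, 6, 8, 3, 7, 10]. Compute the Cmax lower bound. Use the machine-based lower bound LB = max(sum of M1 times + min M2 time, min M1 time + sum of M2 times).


LB1 = sum(M1 times) + min(M2 times) = 44 + 2 = 46
LB2 = min(M1 times) + sum(M2 times) = 1 + 36 = 37
Lower bound = max(LB1, LB2) = max(46, 37) = 46

46


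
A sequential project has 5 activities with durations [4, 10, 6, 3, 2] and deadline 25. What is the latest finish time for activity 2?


LF(activity 2) = deadline - sum of successor durations
Successors: activities 3 through 5 with durations [6, 3, 2]
Sum of successor durations = 11
LF = 25 - 11 = 14

14


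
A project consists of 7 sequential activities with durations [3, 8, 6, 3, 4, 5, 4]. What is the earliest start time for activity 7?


Activity 7 starts after activities 1 through 6 complete.
Predecessor durations: [3, 8, 6, 3, 4, 5]
ES = 3 + 8 + 6 + 3 + 4 + 5 = 29

29


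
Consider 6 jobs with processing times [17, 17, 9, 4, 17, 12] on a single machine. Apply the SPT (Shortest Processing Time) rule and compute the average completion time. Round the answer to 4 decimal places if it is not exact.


Sort jobs by processing time (SPT order): [4, 9, 12, 17, 17, 17]
Compute completion times sequentially:
  Job 1: processing = 4, completes at 4
  Job 2: processing = 9, completes at 13
  Job 3: processing = 12, completes at 25
  Job 4: processing = 17, completes at 42
  Job 5: processing = 17, completes at 59
  Job 6: processing = 17, completes at 76
Sum of completion times = 219
Average completion time = 219/6 = 36.5

36.5


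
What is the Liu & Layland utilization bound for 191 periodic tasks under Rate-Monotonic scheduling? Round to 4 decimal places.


Compute 2^(1/191) = 1.0036356358
Subtract 1: 1.0036356358 - 1 = 0.0036356358
Multiply by n: 191 * 0.0036356358 = 0.6944064378
Round to 4 dp: 0.6944

0.6944


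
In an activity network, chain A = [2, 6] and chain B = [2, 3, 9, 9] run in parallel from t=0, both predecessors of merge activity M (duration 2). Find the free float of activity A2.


ES(A2) = sum of predecessors on chain A = 2
EF(A2) = ES + duration = 2 + 6 = 8
Successor of A2 is M. ES(M) = max(sum(A), sum(B)) = max(8, 23) = 23
Free float = ES(successor) - EF(current) = 23 - 8 = 15

15


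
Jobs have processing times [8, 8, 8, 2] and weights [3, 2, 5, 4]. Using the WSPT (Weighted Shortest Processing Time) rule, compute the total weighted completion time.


Compute p/w ratios and sort ascending (WSPT): [(2, 4), (8, 5), (8, 3), (8, 2)]
Compute weighted completion times:
  Job (p=2,w=4): C=2, w*C=4*2=8
  Job (p=8,w=5): C=10, w*C=5*10=50
  Job (p=8,w=3): C=18, w*C=3*18=54
  Job (p=8,w=2): C=26, w*C=2*26=52
Total weighted completion time = 164

164


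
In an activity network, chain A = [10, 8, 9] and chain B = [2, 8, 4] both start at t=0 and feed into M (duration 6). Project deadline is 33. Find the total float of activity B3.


Forward pass: ES(B3) = sum of predecessors on chain B = 10
EF = ES + duration = 10 + 4 = 14
Backward pass: LF(M) = deadline = 33; LS(M) = 33 - 6 = 27
LF(B3) = LS(M) - sum(successors on chain B) = 27 - 0 = 27
LS = LF - duration = 27 - 4 = 23
Total float = LS - ES = 23 - 10 = 13

13


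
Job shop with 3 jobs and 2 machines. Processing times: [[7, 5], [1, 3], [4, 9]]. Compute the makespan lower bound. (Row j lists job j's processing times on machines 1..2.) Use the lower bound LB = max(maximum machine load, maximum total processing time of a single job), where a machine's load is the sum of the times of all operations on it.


Machine loads:
  Machine 1: 7 + 1 + 4 = 12
  Machine 2: 5 + 3 + 9 = 17
Max machine load = 17
Job totals:
  Job 1: 12
  Job 2: 4
  Job 3: 13
Max job total = 13
Lower bound = max(17, 13) = 17

17


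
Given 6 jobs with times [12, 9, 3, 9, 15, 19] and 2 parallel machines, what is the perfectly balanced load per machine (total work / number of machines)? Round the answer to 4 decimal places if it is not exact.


Total processing time = 12 + 9 + 3 + 9 + 15 + 19 = 67
Number of machines = 2
Ideal balanced load = 67 / 2 = 33.5

33.5


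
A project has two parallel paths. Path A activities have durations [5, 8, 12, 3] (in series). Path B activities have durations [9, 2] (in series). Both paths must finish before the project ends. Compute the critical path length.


Path A total = 5 + 8 + 12 + 3 = 28
Path B total = 9 + 2 = 11
Critical path = longest path = max(28, 11) = 28

28


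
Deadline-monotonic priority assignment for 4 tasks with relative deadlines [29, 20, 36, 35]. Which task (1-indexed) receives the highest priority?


Sort tasks by relative deadline (ascending):
  Task 2: deadline = 20
  Task 1: deadline = 29
  Task 4: deadline = 35
  Task 3: deadline = 36
Priority order (highest first): [2, 1, 4, 3]
Highest priority task = 2

2


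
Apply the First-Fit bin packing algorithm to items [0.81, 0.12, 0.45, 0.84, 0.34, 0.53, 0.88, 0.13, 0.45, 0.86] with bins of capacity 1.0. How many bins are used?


Place items sequentially using First-Fit:
  Item 0.81 -> new Bin 1
  Item 0.12 -> Bin 1 (now 0.93)
  Item 0.45 -> new Bin 2
  Item 0.84 -> new Bin 3
  Item 0.34 -> Bin 2 (now 0.79)
  Item 0.53 -> new Bin 4
  Item 0.88 -> new Bin 5
  Item 0.13 -> Bin 2 (now 0.92)
  Item 0.45 -> Bin 4 (now 0.98)
  Item 0.86 -> new Bin 6
Total bins used = 6

6


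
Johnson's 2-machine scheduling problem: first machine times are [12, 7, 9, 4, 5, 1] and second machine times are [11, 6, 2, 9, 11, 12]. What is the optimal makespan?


Apply Johnson's rule:
  Group 1 (a <= b): [(6, 1, 12), (4, 4, 9), (5, 5, 11)]
  Group 2 (a > b): [(1, 12, 11), (2, 7, 6), (3, 9, 2)]
Optimal job order: [6, 4, 5, 1, 2, 3]
Schedule:
  Job 6: M1 done at 1, M2 done at 13
  Job 4: M1 done at 5, M2 done at 22
  Job 5: M1 done at 10, M2 done at 33
  Job 1: M1 done at 22, M2 done at 44
  Job 2: M1 done at 29, M2 done at 50
  Job 3: M1 done at 38, M2 done at 52
Makespan = 52

52


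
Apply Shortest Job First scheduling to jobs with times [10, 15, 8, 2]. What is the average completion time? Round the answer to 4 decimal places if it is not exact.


SJF order (ascending): [2, 8, 10, 15]
Completion times:
  Job 1: burst=2, C=2
  Job 2: burst=8, C=10
  Job 3: burst=10, C=20
  Job 4: burst=15, C=35
Average completion = 67/4 = 16.75

16.75


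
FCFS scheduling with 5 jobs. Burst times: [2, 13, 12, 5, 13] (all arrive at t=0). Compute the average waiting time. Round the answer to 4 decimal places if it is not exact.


FCFS order (as given): [2, 13, 12, 5, 13]
Waiting times:
  Job 1: wait = 0
  Job 2: wait = 2
  Job 3: wait = 15
  Job 4: wait = 27
  Job 5: wait = 32
Sum of waiting times = 76
Average waiting time = 76/5 = 15.2

15.2


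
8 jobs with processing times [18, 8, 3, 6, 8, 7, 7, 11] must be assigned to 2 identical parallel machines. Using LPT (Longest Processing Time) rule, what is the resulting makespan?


Sort jobs in decreasing order (LPT): [18, 11, 8, 8, 7, 7, 6, 3]
Assign each job to the least loaded machine:
  Machine 1: jobs [18, 8, 7], load = 33
  Machine 2: jobs [11, 8, 7, 6, 3], load = 35
Makespan = max load = 35

35


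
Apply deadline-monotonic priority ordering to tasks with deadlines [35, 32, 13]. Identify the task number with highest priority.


Sort tasks by relative deadline (ascending):
  Task 3: deadline = 13
  Task 2: deadline = 32
  Task 1: deadline = 35
Priority order (highest first): [3, 2, 1]
Highest priority task = 3

3


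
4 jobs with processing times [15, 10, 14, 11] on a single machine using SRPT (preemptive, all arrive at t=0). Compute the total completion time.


Since all jobs arrive at t=0, SRPT equals SPT ordering.
SPT order: [10, 11, 14, 15]
Completion times:
  Job 1: p=10, C=10
  Job 2: p=11, C=21
  Job 3: p=14, C=35
  Job 4: p=15, C=50
Total completion time = 10 + 21 + 35 + 50 = 116

116


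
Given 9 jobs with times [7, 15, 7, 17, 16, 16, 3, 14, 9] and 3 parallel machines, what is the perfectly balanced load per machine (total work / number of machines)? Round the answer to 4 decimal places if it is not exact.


Total processing time = 7 + 15 + 7 + 17 + 16 + 16 + 3 + 14 + 9 = 104
Number of machines = 3
Ideal balanced load = 104 / 3 = 34.6667

34.6667


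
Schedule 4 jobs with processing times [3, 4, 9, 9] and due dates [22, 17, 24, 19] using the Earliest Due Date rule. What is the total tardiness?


Sort by due date (EDD order): [(4, 17), (9, 19), (3, 22), (9, 24)]
Compute completion times and tardiness:
  Job 1: p=4, d=17, C=4, tardiness=max(0,4-17)=0
  Job 2: p=9, d=19, C=13, tardiness=max(0,13-19)=0
  Job 3: p=3, d=22, C=16, tardiness=max(0,16-22)=0
  Job 4: p=9, d=24, C=25, tardiness=max(0,25-24)=1
Total tardiness = 1

1


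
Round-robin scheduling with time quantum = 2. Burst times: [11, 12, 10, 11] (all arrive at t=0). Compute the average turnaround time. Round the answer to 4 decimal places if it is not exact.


Time quantum = 2
Execution trace:
  J1 runs 2 units, time = 2
  J2 runs 2 units, time = 4
  J3 runs 2 units, time = 6
  J4 runs 2 units, time = 8
  J1 runs 2 units, time = 10
  J2 runs 2 units, time = 12
  J3 runs 2 units, time = 14
  J4 runs 2 units, time = 16
  J1 runs 2 units, time = 18
  J2 runs 2 units, time = 20
  J3 runs 2 units, time = 22
  J4 runs 2 units, time = 24
  J1 runs 2 units, time = 26
  J2 runs 2 units, time = 28
  J3 runs 2 units, time = 30
  J4 runs 2 units, time = 32
  J1 runs 2 units, time = 34
  J2 runs 2 units, time = 36
  J3 runs 2 units, time = 38
  J4 runs 2 units, time = 40
  J1 runs 1 units, time = 41
  J2 runs 2 units, time = 43
  J4 runs 1 units, time = 44
Finish times: [41, 43, 38, 44]
Average turnaround = 166/4 = 41.5

41.5


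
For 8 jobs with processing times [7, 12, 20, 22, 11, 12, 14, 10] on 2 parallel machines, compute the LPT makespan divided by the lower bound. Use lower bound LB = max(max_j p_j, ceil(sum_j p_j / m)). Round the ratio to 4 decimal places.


LPT order: [22, 20, 14, 12, 12, 11, 10, 7]
Machine loads after assignment: [53, 55]
LPT makespan = 55
Lower bound = max(max_job, ceil(total/2)) = max(22, 54) = 54
Ratio = 55 / 54 = 1.0185

1.0185


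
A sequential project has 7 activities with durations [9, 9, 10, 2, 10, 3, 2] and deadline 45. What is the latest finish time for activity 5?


LF(activity 5) = deadline - sum of successor durations
Successors: activities 6 through 7 with durations [3, 2]
Sum of successor durations = 5
LF = 45 - 5 = 40

40


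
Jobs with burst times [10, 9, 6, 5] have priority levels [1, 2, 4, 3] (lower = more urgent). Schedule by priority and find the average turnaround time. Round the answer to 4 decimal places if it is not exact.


Sort by priority (ascending = highest first):
Order: [(1, 10), (2, 9), (3, 5), (4, 6)]
Completion times:
  Priority 1, burst=10, C=10
  Priority 2, burst=9, C=19
  Priority 3, burst=5, C=24
  Priority 4, burst=6, C=30
Average turnaround = 83/4 = 20.75

20.75


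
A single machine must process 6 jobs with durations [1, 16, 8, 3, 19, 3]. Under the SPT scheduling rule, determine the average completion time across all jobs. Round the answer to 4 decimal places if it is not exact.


Sort jobs by processing time (SPT order): [1, 3, 3, 8, 16, 19]
Compute completion times sequentially:
  Job 1: processing = 1, completes at 1
  Job 2: processing = 3, completes at 4
  Job 3: processing = 3, completes at 7
  Job 4: processing = 8, completes at 15
  Job 5: processing = 16, completes at 31
  Job 6: processing = 19, completes at 50
Sum of completion times = 108
Average completion time = 108/6 = 18.0

18.0


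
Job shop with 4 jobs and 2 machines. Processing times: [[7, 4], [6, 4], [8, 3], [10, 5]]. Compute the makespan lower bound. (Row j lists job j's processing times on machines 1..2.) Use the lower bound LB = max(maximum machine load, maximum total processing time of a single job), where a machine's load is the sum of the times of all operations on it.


Machine loads:
  Machine 1: 7 + 6 + 8 + 10 = 31
  Machine 2: 4 + 4 + 3 + 5 = 16
Max machine load = 31
Job totals:
  Job 1: 11
  Job 2: 10
  Job 3: 11
  Job 4: 15
Max job total = 15
Lower bound = max(31, 15) = 31

31


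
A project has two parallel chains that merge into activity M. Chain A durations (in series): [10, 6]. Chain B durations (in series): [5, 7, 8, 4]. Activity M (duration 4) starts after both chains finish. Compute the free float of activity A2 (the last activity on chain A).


ES(A2) = sum of predecessors on chain A = 10
EF(A2) = ES + duration = 10 + 6 = 16
Successor of A2 is M. ES(M) = max(sum(A), sum(B)) = max(16, 24) = 24
Free float = ES(successor) - EF(current) = 24 - 16 = 8

8


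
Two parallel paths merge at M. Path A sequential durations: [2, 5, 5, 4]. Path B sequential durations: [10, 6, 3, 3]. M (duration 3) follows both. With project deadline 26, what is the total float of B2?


Forward pass: ES(B2) = sum of predecessors on chain B = 10
EF = ES + duration = 10 + 6 = 16
Backward pass: LF(M) = deadline = 26; LS(M) = 26 - 3 = 23
LF(B2) = LS(M) - sum(successors on chain B) = 23 - 6 = 17
LS = LF - duration = 17 - 6 = 11
Total float = LS - ES = 11 - 10 = 1

1


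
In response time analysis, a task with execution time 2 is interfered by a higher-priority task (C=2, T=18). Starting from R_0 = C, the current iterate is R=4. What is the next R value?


R_next = C + ceil(R_prev / T_hp) * C_hp
ceil(4 / 18) = ceil(0.2222) = 1
Interference = 1 * 2 = 2
R_next = 2 + 2 = 4
R_next = R_prev, so the iteration has converged (response time = 4).

4


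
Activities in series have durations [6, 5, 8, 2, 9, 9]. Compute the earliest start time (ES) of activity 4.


Activity 4 starts after activities 1 through 3 complete.
Predecessor durations: [6, 5, 8]
ES = 6 + 5 + 8 = 19

19


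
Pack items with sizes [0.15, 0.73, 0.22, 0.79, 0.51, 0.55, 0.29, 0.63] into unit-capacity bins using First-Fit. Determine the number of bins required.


Place items sequentially using First-Fit:
  Item 0.15 -> new Bin 1
  Item 0.73 -> Bin 1 (now 0.88)
  Item 0.22 -> new Bin 2
  Item 0.79 -> new Bin 3
  Item 0.51 -> Bin 2 (now 0.73)
  Item 0.55 -> new Bin 4
  Item 0.29 -> Bin 4 (now 0.84)
  Item 0.63 -> new Bin 5
Total bins used = 5

5


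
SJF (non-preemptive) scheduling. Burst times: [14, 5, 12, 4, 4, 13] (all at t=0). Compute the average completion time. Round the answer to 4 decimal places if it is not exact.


SJF order (ascending): [4, 4, 5, 12, 13, 14]
Completion times:
  Job 1: burst=4, C=4
  Job 2: burst=4, C=8
  Job 3: burst=5, C=13
  Job 4: burst=12, C=25
  Job 5: burst=13, C=38
  Job 6: burst=14, C=52
Average completion = 140/6 = 23.3333

23.3333


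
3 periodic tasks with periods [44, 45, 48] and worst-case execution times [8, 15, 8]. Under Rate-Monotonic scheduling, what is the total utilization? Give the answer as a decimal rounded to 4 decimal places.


Compute individual utilizations (exact fractions):
  Task 1: C/T = 8/44 = 2/11 (approx. 0.1818)
  Task 2: C/T = 15/45 = 1/3 (approx. 0.3333)
  Task 3: C/T = 8/48 = 1/6 (approx. 0.1667)
Total utilization U = 2/11 + 1/3 + 1/6 = 15/22
Rounded to 4 decimal places: U = 0.6818
RM (Liu & Layland) bound for 3 tasks = 0.779763; compare with U = 15/22 (approx. 0.681818)
U <= bound, so schedulable by RM sufficient condition.

0.6818


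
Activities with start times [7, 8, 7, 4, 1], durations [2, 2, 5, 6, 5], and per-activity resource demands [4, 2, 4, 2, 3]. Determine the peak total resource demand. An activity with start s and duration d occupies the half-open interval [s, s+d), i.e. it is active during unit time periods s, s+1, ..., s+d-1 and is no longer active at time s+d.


Each activity i is active on [start_i, start_i + duration_i).
Compute total resource usage per time slot:
  t=0: active resources = [], total = 0
  t=1: active resources = [3], total = 3
  t=2: active resources = [3], total = 3
  t=3: active resources = [3], total = 3
  t=4: active resources = [2, 3], total = 5
  t=5: active resources = [2, 3], total = 5
  t=6: active resources = [2], total = 2
  t=7: active resources = [4, 4, 2], total = 10
  t=8: active resources = [4, 2, 4, 2], total = 12
  t=9: active resources = [2, 4, 2], total = 8
  t=10: active resources = [4], total = 4
  t=11: active resources = [4], total = 4
Peak resource demand = 12

12


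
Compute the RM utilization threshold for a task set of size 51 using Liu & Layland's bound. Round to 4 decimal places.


Compute 2^(1/51) = 1.0136839003
Subtract 1: 1.0136839003 - 1 = 0.0136839003
Multiply by n: 51 * 0.0136839003 = 0.6978789153
Round to 4 dp: 0.6979

0.6979


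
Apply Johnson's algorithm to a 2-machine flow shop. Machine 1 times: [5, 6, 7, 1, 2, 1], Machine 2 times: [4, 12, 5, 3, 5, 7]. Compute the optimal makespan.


Apply Johnson's rule:
  Group 1 (a <= b): [(4, 1, 3), (6, 1, 7), (5, 2, 5), (2, 6, 12)]
  Group 2 (a > b): [(3, 7, 5), (1, 5, 4)]
Optimal job order: [4, 6, 5, 2, 3, 1]
Schedule:
  Job 4: M1 done at 1, M2 done at 4
  Job 6: M1 done at 2, M2 done at 11
  Job 5: M1 done at 4, M2 done at 16
  Job 2: M1 done at 10, M2 done at 28
  Job 3: M1 done at 17, M2 done at 33
  Job 1: M1 done at 22, M2 done at 37
Makespan = 37

37


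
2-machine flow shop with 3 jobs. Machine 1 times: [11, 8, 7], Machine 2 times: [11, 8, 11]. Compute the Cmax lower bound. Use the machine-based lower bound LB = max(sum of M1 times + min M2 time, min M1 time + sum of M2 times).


LB1 = sum(M1 times) + min(M2 times) = 26 + 8 = 34
LB2 = min(M1 times) + sum(M2 times) = 7 + 30 = 37
Lower bound = max(LB1, LB2) = max(34, 37) = 37

37


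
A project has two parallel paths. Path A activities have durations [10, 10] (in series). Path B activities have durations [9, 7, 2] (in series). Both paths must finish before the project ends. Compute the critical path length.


Path A total = 10 + 10 = 20
Path B total = 9 + 7 + 2 = 18
Critical path = longest path = max(20, 18) = 20

20


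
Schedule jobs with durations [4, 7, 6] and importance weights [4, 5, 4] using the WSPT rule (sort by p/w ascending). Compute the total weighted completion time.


Compute p/w ratios and sort ascending (WSPT): [(4, 4), (7, 5), (6, 4)]
Compute weighted completion times:
  Job (p=4,w=4): C=4, w*C=4*4=16
  Job (p=7,w=5): C=11, w*C=5*11=55
  Job (p=6,w=4): C=17, w*C=4*17=68
Total weighted completion time = 139

139


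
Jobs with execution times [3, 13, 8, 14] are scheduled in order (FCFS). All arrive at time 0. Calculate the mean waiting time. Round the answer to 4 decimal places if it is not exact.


FCFS order (as given): [3, 13, 8, 14]
Waiting times:
  Job 1: wait = 0
  Job 2: wait = 3
  Job 3: wait = 16
  Job 4: wait = 24
Sum of waiting times = 43
Average waiting time = 43/4 = 10.75

10.75
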